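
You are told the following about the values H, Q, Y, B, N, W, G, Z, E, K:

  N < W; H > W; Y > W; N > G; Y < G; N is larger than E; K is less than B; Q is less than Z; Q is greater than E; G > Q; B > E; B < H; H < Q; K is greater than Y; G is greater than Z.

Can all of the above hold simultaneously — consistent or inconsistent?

inconsistent

We have G < N stated directly, yet also N < W < Y < K < B < H < Q < Z < G by chaining the others — so N < G. Contradiction.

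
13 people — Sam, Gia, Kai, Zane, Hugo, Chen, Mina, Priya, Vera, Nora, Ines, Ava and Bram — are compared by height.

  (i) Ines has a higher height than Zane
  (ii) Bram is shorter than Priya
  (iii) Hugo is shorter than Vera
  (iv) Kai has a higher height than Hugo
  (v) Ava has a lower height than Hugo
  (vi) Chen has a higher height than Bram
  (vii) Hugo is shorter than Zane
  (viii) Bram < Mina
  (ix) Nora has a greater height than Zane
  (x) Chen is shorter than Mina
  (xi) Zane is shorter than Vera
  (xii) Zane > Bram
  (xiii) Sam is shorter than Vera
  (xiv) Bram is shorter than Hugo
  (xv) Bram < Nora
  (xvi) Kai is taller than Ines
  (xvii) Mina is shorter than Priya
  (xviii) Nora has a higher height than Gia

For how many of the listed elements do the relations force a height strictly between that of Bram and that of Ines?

The relations place Bram below Ines. An element lies strictly between them when it is forced above Bram and also forced below Ines.
Above Bram: {Hugo, Zane, Chen, Nora, Mina, Kai, Priya, Vera}. Below Ines: {Ava, Hugo, Zane}.
Intersection: {Hugo, Zane} — 2.

2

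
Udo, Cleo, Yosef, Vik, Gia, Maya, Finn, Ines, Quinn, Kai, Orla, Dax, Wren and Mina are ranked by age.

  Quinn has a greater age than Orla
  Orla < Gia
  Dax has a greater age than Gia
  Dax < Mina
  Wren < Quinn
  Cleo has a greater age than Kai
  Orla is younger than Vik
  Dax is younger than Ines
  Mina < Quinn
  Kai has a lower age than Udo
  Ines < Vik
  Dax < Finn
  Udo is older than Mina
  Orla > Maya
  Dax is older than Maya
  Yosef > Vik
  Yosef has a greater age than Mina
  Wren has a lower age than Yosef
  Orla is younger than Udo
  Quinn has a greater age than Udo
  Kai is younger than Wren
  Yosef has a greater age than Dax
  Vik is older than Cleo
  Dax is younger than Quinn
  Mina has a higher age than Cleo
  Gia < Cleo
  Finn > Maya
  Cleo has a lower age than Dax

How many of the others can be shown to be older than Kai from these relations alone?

10

The elements the relations force above Kai are Cleo, Dax, Finn, Wren, Mina, Udo, Ines, Quinn, Vik, Yosef — no chain reaches any other.
That is 10.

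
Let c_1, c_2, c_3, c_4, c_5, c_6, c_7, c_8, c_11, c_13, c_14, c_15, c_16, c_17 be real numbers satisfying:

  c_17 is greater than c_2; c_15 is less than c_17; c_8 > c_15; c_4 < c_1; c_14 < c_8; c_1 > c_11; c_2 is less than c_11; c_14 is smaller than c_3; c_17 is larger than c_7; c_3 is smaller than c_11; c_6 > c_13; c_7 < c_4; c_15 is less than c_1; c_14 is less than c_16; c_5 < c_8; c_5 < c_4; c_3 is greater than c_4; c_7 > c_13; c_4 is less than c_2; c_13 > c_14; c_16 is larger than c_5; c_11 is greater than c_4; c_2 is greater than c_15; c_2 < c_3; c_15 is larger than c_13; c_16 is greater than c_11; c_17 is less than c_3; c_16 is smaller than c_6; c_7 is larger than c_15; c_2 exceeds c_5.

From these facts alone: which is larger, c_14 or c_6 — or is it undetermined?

Chaining the given relations: c_14 < c_13 < c_7 < c_4 < c_2 < c_17 < c_3 < c_11 < c_16 < c_6.
So c_6 is larger.

c_6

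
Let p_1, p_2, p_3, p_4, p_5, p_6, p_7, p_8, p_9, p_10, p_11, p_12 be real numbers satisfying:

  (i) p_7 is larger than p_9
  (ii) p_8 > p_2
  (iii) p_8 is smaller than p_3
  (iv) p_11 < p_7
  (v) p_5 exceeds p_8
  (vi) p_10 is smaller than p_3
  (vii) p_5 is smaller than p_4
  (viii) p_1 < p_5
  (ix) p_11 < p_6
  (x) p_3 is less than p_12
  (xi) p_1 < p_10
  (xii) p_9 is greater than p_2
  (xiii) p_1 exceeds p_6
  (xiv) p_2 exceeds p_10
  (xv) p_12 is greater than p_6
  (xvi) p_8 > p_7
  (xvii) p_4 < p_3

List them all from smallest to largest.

p_11 < p_6 < p_1 < p_10 < p_2 < p_9 < p_7 < p_8 < p_5 < p_4 < p_3 < p_12

Nothing is placed below p_11, so it is least; from there p_11 < p_6; p_6 < p_1; p_1 < p_10; p_10 < p_2; p_2 < p_9; p_9 < p_7; p_7 < p_8; p_8 < p_5; p_5 < p_4; p_4 < p_3; p_3 < p_12, each given directly.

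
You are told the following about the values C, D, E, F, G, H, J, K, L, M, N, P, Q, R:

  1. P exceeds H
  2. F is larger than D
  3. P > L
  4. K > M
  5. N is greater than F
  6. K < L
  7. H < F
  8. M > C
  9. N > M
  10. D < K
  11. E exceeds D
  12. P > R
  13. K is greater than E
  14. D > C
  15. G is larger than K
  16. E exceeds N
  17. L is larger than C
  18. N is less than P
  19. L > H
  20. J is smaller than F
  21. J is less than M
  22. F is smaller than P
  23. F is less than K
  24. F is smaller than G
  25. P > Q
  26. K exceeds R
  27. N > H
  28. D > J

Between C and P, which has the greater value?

Chaining the given relations: C < D < F < N < E < K < L < P.
So C < P; P is the larger of the two.

P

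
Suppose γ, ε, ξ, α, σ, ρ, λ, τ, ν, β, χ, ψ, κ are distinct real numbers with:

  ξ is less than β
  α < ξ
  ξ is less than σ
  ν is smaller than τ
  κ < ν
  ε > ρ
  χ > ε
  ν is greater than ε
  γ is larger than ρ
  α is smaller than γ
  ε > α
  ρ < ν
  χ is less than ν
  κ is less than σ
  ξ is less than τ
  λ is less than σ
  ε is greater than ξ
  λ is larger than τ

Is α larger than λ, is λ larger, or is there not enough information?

Following the relations from α: α < ξ < ε < χ < ν < τ < λ.
So λ is larger.

λ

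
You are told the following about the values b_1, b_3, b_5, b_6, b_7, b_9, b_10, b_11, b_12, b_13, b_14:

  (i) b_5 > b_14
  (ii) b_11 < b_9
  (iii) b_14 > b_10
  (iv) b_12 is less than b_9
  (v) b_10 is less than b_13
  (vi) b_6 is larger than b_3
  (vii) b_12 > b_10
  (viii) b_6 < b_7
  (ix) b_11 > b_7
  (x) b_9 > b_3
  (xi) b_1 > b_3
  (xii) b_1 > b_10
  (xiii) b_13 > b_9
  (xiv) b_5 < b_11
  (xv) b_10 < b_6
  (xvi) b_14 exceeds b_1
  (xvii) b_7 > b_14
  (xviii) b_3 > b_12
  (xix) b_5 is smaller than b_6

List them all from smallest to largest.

Nothing is placed below b_10, so it is least; from there b_10 < b_12; b_12 < b_3; b_3 < b_1; b_1 < b_14; b_14 < b_5; b_5 < b_6; b_6 < b_7; b_7 < b_11; b_11 < b_9; b_9 < b_13, each given directly.

b_10 < b_12 < b_3 < b_1 < b_14 < b_5 < b_6 < b_7 < b_11 < b_9 < b_13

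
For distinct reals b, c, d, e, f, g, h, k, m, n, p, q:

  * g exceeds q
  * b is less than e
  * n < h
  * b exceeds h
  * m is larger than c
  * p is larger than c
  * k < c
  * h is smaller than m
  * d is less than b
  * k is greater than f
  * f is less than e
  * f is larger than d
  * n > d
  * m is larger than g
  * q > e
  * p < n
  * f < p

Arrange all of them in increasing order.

Nothing is placed below d, so it is least; from there d < f; f < k; k < c; c < p; p < n; n < h; h < b; b < e; e < q; q < g; g < m, each given directly.

d < f < k < c < p < n < h < b < e < q < g < m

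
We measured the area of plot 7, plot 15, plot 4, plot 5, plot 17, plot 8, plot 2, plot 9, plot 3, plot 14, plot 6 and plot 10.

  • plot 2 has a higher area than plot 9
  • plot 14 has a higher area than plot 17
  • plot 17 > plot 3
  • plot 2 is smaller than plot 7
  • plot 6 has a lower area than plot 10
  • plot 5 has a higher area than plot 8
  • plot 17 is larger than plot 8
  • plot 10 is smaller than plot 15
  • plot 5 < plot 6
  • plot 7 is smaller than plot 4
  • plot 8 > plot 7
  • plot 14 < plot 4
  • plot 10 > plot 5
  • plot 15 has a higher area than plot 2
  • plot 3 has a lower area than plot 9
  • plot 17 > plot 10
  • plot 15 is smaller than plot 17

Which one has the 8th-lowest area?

plot 10

The consecutive relations fix a unique order: plot 3 < plot 9 < plot 2 < plot 7 < plot 8 < plot 5 < plot 6 < plot 10 < plot 15 < plot 17 < plot 14 < plot 4.
Counting 8 from the smallest end gives plot 10.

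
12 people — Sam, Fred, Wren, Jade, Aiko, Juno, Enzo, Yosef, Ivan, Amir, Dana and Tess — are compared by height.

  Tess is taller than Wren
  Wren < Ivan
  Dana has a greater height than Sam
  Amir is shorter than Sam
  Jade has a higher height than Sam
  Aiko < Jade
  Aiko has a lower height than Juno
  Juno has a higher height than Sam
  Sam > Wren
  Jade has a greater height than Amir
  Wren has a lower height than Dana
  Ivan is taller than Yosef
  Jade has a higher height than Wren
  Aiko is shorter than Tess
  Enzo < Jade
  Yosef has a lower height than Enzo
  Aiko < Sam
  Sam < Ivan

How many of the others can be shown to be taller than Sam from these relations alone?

The elements the relations force above Sam are Juno, Ivan, Jade, Dana — no chain reaches any other.
That is 4.

4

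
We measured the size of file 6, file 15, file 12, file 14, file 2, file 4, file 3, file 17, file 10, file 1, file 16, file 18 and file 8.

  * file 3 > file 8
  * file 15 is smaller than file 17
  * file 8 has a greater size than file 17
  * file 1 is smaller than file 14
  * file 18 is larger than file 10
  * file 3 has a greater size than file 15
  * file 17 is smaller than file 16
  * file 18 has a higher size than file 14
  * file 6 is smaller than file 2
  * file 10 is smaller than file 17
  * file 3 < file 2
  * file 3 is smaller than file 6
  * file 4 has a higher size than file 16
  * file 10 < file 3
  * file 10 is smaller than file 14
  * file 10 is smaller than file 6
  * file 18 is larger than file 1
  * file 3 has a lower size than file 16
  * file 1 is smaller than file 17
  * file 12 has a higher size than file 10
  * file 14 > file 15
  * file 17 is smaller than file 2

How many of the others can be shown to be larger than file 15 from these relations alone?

9

Directly above file 15: file 14, file 17, file 3.
One step further: file 8, file 16, file 6, file 2, file 18 (8 so far).
One step further: file 4 (9 so far).
Nothing else is reachable above file 15; 9 in all.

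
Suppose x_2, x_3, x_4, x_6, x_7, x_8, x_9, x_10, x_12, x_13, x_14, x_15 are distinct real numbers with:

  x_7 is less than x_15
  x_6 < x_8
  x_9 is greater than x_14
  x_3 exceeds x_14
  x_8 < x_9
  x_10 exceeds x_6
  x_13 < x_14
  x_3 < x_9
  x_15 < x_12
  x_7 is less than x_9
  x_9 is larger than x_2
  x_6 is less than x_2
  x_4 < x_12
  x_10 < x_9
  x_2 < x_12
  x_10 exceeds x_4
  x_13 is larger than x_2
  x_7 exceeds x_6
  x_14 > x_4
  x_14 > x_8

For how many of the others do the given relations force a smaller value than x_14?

5

Directly below x_14: x_4, x_8, x_13.
One step further: x_6, x_2 (5 so far).
Nothing else is reachable below x_14; 5 in all.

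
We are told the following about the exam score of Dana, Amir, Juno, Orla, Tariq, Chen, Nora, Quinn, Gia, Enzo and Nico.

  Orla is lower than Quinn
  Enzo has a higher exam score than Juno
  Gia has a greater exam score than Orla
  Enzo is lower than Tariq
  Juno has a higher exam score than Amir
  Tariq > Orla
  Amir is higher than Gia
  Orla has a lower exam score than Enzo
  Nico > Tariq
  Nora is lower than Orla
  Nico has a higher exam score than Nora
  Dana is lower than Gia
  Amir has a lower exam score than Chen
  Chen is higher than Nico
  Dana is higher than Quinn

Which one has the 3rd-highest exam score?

The consecutive relations fix a unique order: Nora < Orla < Quinn < Dana < Gia < Amir < Juno < Enzo < Tariq < Nico < Chen.
The 3rd largest is Tariq.

Tariq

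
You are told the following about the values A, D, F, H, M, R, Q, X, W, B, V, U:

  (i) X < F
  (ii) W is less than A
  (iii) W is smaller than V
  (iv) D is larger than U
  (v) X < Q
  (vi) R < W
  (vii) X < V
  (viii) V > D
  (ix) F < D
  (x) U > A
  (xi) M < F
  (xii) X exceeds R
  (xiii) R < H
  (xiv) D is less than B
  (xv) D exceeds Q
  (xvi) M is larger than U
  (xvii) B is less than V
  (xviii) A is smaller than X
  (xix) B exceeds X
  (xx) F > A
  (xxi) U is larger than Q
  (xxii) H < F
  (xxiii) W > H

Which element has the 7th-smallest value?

U

Chaining the given pairs: R < H < W < A < X < Q < U < M < F < D < B < V.
The 7th smallest is U.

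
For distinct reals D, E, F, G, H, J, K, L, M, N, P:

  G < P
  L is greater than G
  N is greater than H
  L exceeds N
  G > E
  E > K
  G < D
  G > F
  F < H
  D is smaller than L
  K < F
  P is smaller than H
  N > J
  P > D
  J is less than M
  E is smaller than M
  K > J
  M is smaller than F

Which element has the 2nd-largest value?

N

Chaining the given pairs: J < K < E < M < F < G < D < P < H < N < L.
The 2nd largest is N.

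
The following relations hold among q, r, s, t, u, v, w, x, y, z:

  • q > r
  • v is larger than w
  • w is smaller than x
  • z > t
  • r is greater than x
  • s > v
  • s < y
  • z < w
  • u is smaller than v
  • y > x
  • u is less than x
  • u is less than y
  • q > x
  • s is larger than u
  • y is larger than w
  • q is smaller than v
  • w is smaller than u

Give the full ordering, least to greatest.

t < z < w < u < x < r < q < v < s < y

Nothing is placed below t, so it is least; from there t < z; z < w; w < u; u < x; x < r; r < q; q < v; v < s; s < y, each given directly.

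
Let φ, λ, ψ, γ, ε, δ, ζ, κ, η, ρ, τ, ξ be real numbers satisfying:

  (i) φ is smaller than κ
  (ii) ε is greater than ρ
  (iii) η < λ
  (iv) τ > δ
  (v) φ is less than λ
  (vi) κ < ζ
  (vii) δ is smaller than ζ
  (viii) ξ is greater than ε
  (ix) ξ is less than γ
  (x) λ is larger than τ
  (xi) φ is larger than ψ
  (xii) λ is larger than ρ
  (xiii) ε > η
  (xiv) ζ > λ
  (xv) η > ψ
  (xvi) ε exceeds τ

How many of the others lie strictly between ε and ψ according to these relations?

1

Chaining upward from ψ reaches: φ, η, λ, ξ, κ, γ, ζ.
Chaining downward from ε reaches: ρ, δ, τ, η.
Strictly between ψ and ε are those in both lists: η — 1 element.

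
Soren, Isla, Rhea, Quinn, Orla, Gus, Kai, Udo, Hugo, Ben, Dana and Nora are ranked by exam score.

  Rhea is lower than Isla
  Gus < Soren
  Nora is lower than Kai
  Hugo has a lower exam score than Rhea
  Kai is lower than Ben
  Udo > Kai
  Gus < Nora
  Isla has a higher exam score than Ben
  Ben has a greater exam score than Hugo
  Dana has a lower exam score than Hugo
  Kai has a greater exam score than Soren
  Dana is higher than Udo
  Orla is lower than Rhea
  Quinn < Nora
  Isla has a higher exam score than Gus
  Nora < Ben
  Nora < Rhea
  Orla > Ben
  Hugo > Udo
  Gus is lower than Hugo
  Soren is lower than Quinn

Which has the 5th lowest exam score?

Kai

The consecutive relations fix a unique order: Gus < Soren < Quinn < Nora < Kai < Udo < Dana < Hugo < Ben < Orla < Rhea < Isla.
Counting 5 from the smallest end gives Kai.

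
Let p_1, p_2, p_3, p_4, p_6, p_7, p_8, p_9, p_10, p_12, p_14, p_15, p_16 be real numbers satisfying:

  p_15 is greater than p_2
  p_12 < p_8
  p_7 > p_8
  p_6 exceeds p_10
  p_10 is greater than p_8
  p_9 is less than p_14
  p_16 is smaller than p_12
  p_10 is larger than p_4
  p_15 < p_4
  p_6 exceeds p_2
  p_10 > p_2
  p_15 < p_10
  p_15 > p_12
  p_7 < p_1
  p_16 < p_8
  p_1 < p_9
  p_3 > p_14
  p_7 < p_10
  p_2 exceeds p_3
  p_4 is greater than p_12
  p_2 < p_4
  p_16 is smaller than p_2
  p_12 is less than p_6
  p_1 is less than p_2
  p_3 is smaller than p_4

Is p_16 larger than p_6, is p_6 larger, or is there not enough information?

p_6

Following the relations from p_16: p_16 < p_12 < p_8 < p_7 < p_1 < p_9 < p_14 < p_3 < p_2 < p_15 < p_4 < p_10 < p_6.
So p_6 is larger.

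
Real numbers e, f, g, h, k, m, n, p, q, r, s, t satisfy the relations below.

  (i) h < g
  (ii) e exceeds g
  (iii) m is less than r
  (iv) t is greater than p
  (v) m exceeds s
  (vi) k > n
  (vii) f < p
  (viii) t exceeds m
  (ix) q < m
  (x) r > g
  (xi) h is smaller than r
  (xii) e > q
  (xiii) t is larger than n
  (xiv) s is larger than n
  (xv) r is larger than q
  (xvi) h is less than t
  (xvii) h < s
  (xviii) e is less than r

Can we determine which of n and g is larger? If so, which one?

Following every chain through n: above n we get k, s, m, t, r.
g is not reached, and no chain runs the other way from g to n.
So the given relations leave the order of n and g undetermined.

undetermined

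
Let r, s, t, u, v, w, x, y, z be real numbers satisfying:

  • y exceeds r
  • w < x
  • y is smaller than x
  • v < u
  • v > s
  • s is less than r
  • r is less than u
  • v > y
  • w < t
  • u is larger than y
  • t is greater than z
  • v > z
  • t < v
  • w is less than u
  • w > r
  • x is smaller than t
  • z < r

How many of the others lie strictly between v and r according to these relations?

4

Chaining upward from r reaches: y, w, x, t, u.
Chaining downward from v reaches: s, z, y, w, x, t.
Strictly between r and v are those in both lists: y, w, x, t — 4 elements.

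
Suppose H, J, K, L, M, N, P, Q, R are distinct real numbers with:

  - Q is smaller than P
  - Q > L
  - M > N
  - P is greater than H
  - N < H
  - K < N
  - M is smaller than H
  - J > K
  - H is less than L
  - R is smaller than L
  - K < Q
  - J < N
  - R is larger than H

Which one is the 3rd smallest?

N

Chaining the given pairs: K < J < N < M < H < R < L < Q < P.
The 3rd smallest is N.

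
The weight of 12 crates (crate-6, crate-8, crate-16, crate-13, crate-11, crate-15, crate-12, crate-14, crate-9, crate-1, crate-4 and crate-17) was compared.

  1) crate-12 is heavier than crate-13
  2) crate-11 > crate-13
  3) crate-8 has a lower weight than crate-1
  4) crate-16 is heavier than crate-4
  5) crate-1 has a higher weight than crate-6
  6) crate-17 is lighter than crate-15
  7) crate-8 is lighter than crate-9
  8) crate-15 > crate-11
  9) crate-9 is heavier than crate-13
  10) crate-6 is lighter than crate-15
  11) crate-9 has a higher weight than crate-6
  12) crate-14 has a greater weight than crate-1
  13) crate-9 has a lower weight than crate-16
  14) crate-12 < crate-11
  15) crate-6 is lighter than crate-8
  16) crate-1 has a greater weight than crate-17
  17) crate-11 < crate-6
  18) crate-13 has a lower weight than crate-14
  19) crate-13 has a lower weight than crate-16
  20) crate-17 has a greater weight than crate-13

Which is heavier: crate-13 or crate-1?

crate-1

Chaining the given relations: crate-13 < crate-12 < crate-11 < crate-6 < crate-8 < crate-1.
So crate-13 < crate-1; crate-1 is the heavier of the two.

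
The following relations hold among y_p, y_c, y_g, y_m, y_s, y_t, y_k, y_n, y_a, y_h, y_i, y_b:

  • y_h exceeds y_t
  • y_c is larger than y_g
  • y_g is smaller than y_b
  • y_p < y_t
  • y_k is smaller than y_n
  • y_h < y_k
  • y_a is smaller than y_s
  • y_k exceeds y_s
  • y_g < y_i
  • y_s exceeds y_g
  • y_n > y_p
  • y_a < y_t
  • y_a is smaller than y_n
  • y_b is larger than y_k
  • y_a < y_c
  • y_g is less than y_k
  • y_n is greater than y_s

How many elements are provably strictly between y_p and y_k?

Chaining upward from y_p reaches: y_t, y_h, y_n, y_b.
Chaining downward from y_k reaches: y_g, y_a, y_t, y_s, y_h.
Strictly between y_p and y_k are those in both lists: y_t, y_h — 2 elements.

2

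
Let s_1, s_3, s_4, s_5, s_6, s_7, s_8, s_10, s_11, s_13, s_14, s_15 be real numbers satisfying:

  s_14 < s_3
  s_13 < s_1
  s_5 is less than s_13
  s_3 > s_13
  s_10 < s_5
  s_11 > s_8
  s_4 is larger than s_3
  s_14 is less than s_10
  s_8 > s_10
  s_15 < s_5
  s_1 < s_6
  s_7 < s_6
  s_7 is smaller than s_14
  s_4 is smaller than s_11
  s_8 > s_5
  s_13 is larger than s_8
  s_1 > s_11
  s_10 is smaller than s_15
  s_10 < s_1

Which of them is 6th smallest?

s_8

Chaining the given pairs: s_7 < s_14 < s_10 < s_15 < s_5 < s_8 < s_13 < s_3 < s_4 < s_11 < s_1 < s_6.
The 6th smallest is s_8.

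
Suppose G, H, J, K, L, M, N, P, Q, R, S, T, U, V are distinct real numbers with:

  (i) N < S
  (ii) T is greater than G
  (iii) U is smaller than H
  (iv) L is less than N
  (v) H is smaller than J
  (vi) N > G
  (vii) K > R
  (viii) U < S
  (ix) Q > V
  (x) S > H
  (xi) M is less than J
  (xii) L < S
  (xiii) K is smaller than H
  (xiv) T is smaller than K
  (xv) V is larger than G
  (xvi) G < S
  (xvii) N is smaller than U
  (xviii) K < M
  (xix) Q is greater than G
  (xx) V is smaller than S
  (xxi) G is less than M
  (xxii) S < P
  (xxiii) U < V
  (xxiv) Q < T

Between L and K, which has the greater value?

K

L < N and N < U give L < U.
Then U < V extends the chain to V.
Then V < Q extends the chain to Q.
With Q < T: L < N < U < V < Q < T.
With T < K: L < N < U < V < Q < T < K.
So L < K; K is the larger of the two.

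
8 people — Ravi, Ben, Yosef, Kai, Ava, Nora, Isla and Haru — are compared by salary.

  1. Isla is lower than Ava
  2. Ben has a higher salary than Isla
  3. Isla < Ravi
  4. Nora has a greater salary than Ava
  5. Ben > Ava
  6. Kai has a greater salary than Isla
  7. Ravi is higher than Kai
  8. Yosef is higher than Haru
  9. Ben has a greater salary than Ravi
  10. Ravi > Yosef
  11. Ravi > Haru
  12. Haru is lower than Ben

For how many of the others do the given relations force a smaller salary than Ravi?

4

The elements the relations force below Ravi are Haru, Isla, Yosef, Kai — no chain reaches any other.
That is 4.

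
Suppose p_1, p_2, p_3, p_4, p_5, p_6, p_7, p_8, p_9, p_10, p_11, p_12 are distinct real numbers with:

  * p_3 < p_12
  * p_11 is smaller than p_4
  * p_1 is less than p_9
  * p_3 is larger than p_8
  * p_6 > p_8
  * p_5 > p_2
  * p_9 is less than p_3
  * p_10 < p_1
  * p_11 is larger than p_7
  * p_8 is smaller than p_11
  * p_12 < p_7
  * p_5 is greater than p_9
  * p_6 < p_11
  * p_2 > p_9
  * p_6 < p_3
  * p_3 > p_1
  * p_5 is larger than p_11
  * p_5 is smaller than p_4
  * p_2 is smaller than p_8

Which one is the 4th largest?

p_7

The consecutive relations fix a unique order: p_10 < p_1 < p_9 < p_2 < p_8 < p_6 < p_3 < p_12 < p_7 < p_11 < p_5 < p_4.
Counting 4 from the largest end gives p_7.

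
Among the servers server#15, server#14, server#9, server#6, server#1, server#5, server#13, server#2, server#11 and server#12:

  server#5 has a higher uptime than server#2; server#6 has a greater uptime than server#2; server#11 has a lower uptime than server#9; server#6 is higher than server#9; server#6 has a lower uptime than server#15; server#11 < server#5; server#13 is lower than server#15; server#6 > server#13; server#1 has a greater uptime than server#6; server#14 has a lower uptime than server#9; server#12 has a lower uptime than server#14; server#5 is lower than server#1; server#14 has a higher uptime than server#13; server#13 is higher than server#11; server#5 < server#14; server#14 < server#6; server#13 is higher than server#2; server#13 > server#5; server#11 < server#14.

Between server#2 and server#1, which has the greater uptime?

server#2 < server#5 and server#5 < server#13 give server#2 < server#13.
Then server#13 < server#14 extends the chain to server#14.
Then server#14 < server#9 extends the chain to server#9.
Then server#9 < server#6 extends the chain to server#6.
With server#6 < server#1: server#2 < server#5 < server#13 < server#14 < server#9 < server#6 < server#1.
So server#2 < server#1; server#1 is the higher of the two.

server#1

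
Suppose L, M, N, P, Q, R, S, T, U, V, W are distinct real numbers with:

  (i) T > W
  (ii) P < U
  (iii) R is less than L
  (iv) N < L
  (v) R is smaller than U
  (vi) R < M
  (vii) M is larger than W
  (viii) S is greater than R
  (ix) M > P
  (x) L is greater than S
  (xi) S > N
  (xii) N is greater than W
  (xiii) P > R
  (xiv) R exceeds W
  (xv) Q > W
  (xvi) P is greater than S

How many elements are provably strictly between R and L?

The relations place R below L. An element lies strictly between them when it is forced above R and also forced below L.
Above R: {S, P, U, M}. Below L: {W, N, S}.
Intersection: {S} — 1.

1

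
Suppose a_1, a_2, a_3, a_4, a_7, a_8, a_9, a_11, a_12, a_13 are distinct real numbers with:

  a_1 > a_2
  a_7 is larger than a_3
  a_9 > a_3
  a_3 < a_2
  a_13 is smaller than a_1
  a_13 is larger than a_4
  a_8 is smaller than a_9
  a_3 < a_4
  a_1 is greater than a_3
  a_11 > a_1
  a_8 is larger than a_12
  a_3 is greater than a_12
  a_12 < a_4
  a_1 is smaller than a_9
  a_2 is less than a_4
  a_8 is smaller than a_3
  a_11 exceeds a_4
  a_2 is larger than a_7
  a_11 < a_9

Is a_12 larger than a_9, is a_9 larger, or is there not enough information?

a_12 < a_8 and a_8 < a_3 give a_12 < a_3.
Then a_3 < a_7 extends the chain to a_7.
Then a_7 < a_2 extends the chain to a_2.
Then a_2 < a_4 extends the chain to a_4.
Then a_4 < a_13 extends the chain to a_13.
Then a_13 < a_1 extends the chain to a_1.
Then a_1 < a_11 extends the chain to a_11.
Then a_11 < a_9 extends the chain to a_9.
So a_9 is larger.

a_9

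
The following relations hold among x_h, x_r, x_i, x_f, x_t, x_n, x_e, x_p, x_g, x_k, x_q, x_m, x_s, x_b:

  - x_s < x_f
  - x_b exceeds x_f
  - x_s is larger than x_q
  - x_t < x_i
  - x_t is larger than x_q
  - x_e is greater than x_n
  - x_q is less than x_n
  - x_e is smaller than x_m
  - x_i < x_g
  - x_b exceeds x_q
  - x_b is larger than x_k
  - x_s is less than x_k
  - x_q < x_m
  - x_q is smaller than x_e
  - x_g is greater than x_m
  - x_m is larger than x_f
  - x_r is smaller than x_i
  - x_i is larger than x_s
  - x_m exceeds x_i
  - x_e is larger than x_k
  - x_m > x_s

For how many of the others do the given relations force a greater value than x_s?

The elements the relations force above x_s are x_f, x_k, x_b, x_e, x_i, x_m, x_g — no chain reaches any other.
That is 7.

7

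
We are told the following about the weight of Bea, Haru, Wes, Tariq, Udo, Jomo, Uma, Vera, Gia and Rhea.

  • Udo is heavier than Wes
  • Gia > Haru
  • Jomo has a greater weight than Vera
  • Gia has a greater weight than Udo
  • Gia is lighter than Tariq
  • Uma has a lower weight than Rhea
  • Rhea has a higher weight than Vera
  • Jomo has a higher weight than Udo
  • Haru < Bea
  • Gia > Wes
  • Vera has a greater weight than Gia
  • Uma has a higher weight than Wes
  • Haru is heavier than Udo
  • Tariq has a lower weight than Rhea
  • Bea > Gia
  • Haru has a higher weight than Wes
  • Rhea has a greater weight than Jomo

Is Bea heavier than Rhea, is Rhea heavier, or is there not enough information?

Following every chain through Bea: below Bea we get Wes, Udo, Haru, Gia.
Rhea is not reached, and no chain runs the other way from Rhea to Bea.
So the given relations leave the order of Bea and Rhea undetermined.

undetermined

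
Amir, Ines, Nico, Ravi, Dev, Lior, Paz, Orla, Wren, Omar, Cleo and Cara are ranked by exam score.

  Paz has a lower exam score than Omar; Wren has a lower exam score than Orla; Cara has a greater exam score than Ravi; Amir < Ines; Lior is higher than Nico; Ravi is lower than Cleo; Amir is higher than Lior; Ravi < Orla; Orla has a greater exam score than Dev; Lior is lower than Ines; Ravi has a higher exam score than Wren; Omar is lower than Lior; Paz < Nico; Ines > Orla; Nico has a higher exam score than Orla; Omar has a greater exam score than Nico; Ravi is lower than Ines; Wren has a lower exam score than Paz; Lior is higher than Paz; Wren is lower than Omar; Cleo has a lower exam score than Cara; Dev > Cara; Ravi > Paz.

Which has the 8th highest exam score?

Chaining the given pairs: Wren < Paz < Ravi < Cleo < Cara < Dev < Orla < Nico < Omar < Lior < Amir < Ines.
Counting 8 from the largest end gives Cara.

Cara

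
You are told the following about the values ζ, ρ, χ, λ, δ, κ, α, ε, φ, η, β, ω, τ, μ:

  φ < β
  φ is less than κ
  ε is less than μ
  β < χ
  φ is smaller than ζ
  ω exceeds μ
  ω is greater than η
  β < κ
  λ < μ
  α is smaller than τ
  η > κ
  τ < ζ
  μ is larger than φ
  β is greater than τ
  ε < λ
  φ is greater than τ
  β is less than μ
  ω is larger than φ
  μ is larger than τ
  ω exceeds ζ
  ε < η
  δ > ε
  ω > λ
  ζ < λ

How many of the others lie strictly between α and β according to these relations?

2

The relations place α below β. An element lies strictly between them when it is forced above α and also forced below β.
Above α: {τ, φ, ζ, χ, λ, κ, η, μ, ω}. Below β: {τ, φ}.
Intersection: {τ, φ} — 2.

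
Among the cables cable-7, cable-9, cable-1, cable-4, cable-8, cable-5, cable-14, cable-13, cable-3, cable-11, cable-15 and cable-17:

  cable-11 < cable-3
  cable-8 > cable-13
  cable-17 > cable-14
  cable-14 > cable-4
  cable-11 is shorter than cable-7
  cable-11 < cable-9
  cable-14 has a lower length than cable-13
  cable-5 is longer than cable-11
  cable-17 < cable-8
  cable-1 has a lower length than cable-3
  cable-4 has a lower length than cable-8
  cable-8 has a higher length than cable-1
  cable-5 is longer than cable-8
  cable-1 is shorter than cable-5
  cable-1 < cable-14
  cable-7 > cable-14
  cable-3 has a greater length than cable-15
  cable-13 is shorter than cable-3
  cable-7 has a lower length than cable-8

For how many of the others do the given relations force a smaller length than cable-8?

The elements the relations force below cable-8 are cable-4, cable-1, cable-14, cable-13, cable-17, cable-11, cable-7 — no chain reaches any other.
That is 7.

7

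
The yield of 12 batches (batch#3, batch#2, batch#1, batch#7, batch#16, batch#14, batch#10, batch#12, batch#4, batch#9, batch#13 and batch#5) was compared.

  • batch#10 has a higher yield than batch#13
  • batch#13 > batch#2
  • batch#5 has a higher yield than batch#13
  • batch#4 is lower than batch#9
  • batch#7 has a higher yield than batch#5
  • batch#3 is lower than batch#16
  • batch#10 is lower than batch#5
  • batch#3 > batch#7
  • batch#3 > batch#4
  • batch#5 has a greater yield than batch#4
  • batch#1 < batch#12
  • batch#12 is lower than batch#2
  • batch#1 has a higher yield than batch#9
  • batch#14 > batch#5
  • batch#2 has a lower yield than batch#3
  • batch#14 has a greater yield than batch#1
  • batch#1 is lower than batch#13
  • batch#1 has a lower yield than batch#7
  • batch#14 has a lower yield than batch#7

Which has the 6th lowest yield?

batch#13

Piecing the relations together gives one ordering: batch#4 < batch#9 < batch#1 < batch#12 < batch#2 < batch#13 < batch#10 < batch#5 < batch#14 < batch#7 < batch#3 < batch#16.
Counting 6 from the smallest end gives batch#13.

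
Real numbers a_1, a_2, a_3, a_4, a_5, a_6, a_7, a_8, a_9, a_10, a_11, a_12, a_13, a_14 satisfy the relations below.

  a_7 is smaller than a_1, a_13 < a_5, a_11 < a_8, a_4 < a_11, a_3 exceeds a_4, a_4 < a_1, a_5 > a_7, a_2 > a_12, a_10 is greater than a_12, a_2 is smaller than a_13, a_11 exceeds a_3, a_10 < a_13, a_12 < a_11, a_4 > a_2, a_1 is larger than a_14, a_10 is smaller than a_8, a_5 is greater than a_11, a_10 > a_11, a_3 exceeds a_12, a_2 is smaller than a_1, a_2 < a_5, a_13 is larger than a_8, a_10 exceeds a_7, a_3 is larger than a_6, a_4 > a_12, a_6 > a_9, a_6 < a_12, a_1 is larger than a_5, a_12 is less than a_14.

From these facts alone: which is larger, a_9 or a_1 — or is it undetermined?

a_1

a_9 < a_6 and a_6 < a_12 give a_9 < a_12.
Then a_12 < a_2 extends the chain to a_2.
With a_2 < a_4: a_9 < a_6 < a_12 < a_2 < a_4.
With a_4 < a_3: a_9 < a_6 < a_12 < a_2 < a_4 < a_3.
Then a_3 < a_11 extends the chain to a_11.
With a_11 < a_10: a_9 < a_6 < a_12 < a_2 < a_4 < a_3 < a_11 < a_10.
Then a_10 < a_8 extends the chain to a_8.
With a_8 < a_13: a_9 < a_6 < a_12 < a_2 < a_4 < a_3 < a_11 < a_10 < a_8 < a_13.
Then a_13 < a_5 extends the chain to a_5.
Then a_5 < a_1 extends the chain to a_1.
So a_1 is larger.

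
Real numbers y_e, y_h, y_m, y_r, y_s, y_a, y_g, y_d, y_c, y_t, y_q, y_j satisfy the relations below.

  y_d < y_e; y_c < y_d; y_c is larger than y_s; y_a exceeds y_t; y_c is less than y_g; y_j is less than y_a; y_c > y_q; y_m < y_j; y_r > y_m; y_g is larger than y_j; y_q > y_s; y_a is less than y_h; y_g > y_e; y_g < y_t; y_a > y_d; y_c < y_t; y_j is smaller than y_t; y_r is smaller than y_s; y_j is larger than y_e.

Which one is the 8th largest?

y_c

The consecutive relations fix a unique order: y_m < y_r < y_s < y_q < y_c < y_d < y_e < y_j < y_g < y_t < y_a < y_h.
The 8th largest is y_c.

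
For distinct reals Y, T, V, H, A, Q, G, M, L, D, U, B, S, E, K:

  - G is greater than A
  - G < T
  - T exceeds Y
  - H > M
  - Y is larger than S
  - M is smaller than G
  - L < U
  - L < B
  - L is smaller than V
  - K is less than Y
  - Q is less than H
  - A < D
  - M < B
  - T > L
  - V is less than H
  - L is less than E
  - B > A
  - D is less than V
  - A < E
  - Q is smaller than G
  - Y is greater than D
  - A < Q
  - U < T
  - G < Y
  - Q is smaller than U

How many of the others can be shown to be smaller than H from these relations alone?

6

The elements the relations force below H are A, M, L, Q, D, V — no chain reaches any other.
That is 6.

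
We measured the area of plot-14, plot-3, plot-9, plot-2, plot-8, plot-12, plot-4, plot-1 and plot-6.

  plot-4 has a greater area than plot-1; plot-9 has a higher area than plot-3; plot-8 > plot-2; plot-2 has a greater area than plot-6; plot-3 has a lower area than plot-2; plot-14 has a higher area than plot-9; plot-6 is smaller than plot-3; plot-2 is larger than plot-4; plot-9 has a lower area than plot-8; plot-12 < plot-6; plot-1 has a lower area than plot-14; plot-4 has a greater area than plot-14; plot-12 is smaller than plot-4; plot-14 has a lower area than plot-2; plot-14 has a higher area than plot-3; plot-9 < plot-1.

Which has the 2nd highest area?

plot-2

Chaining the given pairs: plot-12 < plot-6 < plot-3 < plot-9 < plot-1 < plot-14 < plot-4 < plot-2 < plot-8.
The 2nd largest is plot-2.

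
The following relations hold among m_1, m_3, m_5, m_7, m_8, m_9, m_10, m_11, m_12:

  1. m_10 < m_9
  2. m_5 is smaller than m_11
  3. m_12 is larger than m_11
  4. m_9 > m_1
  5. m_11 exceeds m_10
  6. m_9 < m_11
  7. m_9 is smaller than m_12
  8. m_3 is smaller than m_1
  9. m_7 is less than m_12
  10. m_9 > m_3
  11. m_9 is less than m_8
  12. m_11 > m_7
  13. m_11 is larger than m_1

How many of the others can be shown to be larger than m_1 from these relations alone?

The elements the relations force above m_1 are m_9, m_11, m_12, m_8 — no chain reaches any other.
That is 4.

4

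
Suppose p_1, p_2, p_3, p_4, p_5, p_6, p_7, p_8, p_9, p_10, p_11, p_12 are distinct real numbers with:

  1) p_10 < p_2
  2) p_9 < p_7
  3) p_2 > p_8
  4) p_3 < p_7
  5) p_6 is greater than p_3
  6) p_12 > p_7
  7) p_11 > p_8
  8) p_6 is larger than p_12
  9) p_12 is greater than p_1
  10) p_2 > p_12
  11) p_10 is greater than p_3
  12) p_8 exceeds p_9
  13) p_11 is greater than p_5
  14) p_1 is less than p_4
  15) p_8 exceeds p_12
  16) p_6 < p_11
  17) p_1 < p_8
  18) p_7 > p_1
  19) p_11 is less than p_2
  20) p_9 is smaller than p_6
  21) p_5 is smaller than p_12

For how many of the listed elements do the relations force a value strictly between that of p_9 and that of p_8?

2

The relations place p_9 below p_8. An element lies strictly between them when it is forced above p_9 and also forced below p_8.
Above p_9: {p_7, p_12, p_6, p_11, p_2}. Below p_8: {p_1, p_3, p_7, p_5, p_12}.
Intersection: {p_7, p_12} — 2.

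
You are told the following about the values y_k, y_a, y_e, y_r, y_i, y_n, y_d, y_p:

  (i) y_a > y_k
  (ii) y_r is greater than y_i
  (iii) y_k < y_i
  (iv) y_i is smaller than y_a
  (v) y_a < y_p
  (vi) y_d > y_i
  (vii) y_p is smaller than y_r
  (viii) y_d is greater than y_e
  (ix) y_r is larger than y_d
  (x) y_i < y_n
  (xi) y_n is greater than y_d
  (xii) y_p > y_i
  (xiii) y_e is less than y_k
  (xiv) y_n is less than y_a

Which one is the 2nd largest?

Piecing the relations together gives one ordering: y_e < y_k < y_i < y_d < y_n < y_a < y_p < y_r.
The 2nd largest is y_p.

y_p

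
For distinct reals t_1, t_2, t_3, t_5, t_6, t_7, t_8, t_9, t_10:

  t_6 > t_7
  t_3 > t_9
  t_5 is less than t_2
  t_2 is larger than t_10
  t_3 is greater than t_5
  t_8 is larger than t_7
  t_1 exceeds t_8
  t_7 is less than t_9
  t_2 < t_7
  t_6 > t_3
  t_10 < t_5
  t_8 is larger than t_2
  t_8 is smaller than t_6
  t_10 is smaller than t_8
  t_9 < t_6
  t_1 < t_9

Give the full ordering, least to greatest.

Each adjacent pair is fixed by a given relation: t_10 < t_5; t_5 < t_2; t_2 < t_7; t_7 < t_8; t_8 < t_1; t_1 < t_9; t_9 < t_3; t_3 < t_6. Chaining them end to end gives the full order.

t_10 < t_5 < t_2 < t_7 < t_8 < t_1 < t_9 < t_3 < t_6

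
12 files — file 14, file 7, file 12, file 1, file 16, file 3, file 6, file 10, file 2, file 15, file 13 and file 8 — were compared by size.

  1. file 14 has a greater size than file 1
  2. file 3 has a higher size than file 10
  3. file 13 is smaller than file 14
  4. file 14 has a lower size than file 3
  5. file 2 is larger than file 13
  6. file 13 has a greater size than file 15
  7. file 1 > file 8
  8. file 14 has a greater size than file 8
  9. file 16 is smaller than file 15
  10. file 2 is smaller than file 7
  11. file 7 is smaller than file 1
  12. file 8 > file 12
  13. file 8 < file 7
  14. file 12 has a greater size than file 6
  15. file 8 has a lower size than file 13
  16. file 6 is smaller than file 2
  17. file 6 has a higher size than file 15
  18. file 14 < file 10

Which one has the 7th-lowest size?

The consecutive relations fix a unique order: file 16 < file 15 < file 6 < file 12 < file 8 < file 13 < file 2 < file 7 < file 1 < file 14 < file 10 < file 3.
Counting 7 from the smallest end gives file 2.

file 2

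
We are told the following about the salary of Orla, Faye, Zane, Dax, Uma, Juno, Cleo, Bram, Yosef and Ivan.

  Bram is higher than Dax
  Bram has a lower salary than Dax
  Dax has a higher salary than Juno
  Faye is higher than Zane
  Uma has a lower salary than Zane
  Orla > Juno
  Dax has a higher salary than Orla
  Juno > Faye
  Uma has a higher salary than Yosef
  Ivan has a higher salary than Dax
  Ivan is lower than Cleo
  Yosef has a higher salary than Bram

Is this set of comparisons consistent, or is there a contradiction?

Chaining the given relations yields Bram < Yosef < Uma < Zane < Faye < Juno < Orla < Dax, so Bram < Dax. But one relation states Dax < Bram. These cannot both hold.

inconsistent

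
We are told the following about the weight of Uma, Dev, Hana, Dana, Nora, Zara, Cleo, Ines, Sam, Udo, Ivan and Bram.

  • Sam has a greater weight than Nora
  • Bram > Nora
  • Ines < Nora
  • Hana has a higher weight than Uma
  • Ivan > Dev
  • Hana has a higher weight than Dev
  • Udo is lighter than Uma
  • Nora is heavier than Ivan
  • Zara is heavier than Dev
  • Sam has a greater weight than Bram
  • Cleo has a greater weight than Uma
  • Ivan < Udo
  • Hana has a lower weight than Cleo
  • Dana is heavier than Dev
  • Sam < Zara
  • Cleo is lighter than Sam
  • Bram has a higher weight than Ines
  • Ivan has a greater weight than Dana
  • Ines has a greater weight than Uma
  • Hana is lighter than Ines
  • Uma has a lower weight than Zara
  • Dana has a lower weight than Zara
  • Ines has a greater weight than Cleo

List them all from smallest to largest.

The consecutive links are each given: Dev < Dana; Dana < Ivan; Ivan < Udo; Udo < Uma; Uma < Hana; Hana < Cleo; Cleo < Ines; Ines < Nora; Nora < Bram; Bram < Sam; Sam < Zara.

Dev < Dana < Ivan < Udo < Uma < Hana < Cleo < Ines < Nora < Bram < Sam < Zara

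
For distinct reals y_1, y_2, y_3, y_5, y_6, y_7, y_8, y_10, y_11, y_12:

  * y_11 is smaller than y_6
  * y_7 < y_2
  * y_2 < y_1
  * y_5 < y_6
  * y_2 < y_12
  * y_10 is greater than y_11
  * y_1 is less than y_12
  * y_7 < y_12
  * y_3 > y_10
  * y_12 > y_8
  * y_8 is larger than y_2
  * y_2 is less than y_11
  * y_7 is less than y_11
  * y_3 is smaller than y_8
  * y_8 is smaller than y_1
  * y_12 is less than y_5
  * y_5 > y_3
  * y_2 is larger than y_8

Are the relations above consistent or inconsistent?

inconsistent

We have y_8 < y_2 stated directly, yet also y_2 < y_11 < y_10 < y_3 < y_8 by chaining the others — so y_2 < y_8. Contradiction.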